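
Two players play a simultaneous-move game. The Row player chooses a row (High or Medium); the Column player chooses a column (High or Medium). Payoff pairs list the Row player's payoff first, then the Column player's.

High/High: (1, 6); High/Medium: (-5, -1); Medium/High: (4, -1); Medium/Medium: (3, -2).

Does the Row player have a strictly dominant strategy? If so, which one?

A strategy is strictly dominant if it gives the Row player a strictly higher payoff than every other strategy, against every choice by the opponent.
Medium strictly dominates: vs High: 4 > 1; vs Medium: 3 > -5.

Medium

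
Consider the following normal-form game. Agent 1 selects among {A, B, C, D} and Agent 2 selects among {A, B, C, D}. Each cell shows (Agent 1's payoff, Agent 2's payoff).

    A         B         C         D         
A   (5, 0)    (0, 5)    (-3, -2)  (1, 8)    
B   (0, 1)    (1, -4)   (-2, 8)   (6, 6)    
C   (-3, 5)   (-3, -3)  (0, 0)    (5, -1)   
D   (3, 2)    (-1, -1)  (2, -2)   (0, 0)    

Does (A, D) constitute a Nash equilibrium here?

No

Holding Agent 2 at D: Agent 1 gets 1 from A but could get 6 by switching to B. Agent 1 has a profitable deviation.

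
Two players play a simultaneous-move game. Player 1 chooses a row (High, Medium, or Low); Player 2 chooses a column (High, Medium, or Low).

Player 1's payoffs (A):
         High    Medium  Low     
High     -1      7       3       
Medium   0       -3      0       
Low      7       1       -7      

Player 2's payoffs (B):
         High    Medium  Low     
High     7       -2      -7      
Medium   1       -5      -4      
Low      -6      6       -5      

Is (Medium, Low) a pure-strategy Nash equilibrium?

No

Holding Player 2 at Low: Player 1 gets 0 from Medium but could get 3 by switching to High. Player 1 has a profitable deviation.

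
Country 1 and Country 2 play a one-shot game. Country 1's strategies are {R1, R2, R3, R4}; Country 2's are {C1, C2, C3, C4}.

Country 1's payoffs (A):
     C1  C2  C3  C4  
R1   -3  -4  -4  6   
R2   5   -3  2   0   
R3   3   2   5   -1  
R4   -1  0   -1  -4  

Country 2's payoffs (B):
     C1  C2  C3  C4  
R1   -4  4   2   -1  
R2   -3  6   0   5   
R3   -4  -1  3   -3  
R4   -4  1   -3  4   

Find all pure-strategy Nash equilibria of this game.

(R3, C3)

Find each player's best response to every opponent strategy; NE are the intersections.
Country 1's best responses — vs C1: R2 (payoff 5); vs C2: R3 (payoff 2); vs C3: R3 (payoff 5); vs C4: R1 (payoff 6).
Country 2's best responses — vs R1: C2 (payoff 4); vs R2: C2 (payoff 6); vs R3: C3 (payoff 3); vs R4: C4 (payoff 4).
The only mutual best response is (R3, C3); neither player gains by switching there.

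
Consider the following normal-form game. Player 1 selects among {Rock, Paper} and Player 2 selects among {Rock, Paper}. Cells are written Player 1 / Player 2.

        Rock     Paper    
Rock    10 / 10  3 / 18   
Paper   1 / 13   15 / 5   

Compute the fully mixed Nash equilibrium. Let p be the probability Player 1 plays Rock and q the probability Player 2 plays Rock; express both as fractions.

p = 1/2, q = 4/7

In a mixed NE each player is indifferent between their pure strategies, so the opponent's mix sets the indifference.
Player 2 indifferent between Rock and Paper: p·10 + (1−p)·13 = p·18 + (1−p)·5 ⟹ 13 + (-3)p = 5 + 13p ⟹ p = 1/2.
Player 1 indifferent between Rock and Paper: q·10 + (1−q)·3 = q·1 + (1−q)·15 ⟹ 3 + 7q = 15 + (-14)q ⟹ q = 4/7.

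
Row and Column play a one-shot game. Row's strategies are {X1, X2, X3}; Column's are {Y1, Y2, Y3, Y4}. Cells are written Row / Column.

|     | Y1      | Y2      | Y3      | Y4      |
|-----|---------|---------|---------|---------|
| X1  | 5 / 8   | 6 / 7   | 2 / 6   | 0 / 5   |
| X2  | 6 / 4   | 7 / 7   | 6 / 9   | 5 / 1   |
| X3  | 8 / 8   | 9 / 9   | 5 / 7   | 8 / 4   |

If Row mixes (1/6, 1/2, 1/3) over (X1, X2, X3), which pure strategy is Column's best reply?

Y3

Column's best reply maximizes expected payoff against the mix.
Y1: (1/6)·8 + (1/2)·4 + (1/3)·8 = 6
Y2: (1/6)·7 + (1/2)·7 + (1/3)·9 = 23/3
Y3: (1/6)·6 + (1/2)·9 + (1/3)·7 = 47/6
Y4: (1/6)·5 + (1/2)·1 + (1/3)·4 = 8/3
Highest expected payoff is 47/6, from Y3.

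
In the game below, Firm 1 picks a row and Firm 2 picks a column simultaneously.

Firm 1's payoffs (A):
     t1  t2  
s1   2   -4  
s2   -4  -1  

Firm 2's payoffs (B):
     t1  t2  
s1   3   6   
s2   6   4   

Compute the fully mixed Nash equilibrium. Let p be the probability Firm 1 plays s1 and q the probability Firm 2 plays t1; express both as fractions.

p = 2/5, q = 1/3

Each player's mixing probability is pinned down by making the *other* player indifferent.
Firm 2 indifferent between t1 and t2: p·3 + (1−p)·6 = p·6 + (1−p)·4 ⟹ 6 + (-3)p = 4 + 2p ⟹ p = 2/5.
Firm 1 indifferent between s1 and s2: q·2 + (1−q)·(-4) = q·(-4) + (1−q)·(-1) ⟹ (-4) + 6q = (-1) + (-3)q ⟹ q = 1/3.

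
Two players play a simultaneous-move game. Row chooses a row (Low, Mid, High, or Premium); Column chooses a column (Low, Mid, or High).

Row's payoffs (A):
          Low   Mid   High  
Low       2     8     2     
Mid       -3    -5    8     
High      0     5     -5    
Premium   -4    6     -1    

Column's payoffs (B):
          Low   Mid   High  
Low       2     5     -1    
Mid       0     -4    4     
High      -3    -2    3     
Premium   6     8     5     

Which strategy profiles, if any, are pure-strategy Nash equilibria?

(Low, Mid) and (Mid, High)

Find each player's best response to every opponent strategy; NE are the intersections.
Row's best responses — vs Low: Low (payoff 2); vs Mid: Low (payoff 8); vs High: Mid (payoff 8).
Column's best responses — vs Low: Mid (payoff 5); vs Mid: High (payoff 4); vs High: High (payoff 3); vs Premium: Mid (payoff 8).
Mutual best responses occur at (Low, Mid) and (Mid, High); at each, neither player gains by switching.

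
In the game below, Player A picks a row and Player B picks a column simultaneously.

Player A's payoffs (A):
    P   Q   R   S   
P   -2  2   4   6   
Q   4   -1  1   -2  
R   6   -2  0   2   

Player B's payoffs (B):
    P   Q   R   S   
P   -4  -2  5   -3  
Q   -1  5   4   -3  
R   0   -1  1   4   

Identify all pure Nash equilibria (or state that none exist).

(P, R)

Check mutual best responses: a cell is a NE iff neither player can gain by unilaterally deviating.
Player A's best responses — vs P: R (payoff 6); vs Q: P (payoff 2); vs R: P (payoff 4); vs S: P (payoff 6).
Player B's best responses — vs P: R (payoff 5); vs Q: Q (payoff 5); vs R: S (payoff 4).
The only mutual best response is (P, R); neither player gains by switching there.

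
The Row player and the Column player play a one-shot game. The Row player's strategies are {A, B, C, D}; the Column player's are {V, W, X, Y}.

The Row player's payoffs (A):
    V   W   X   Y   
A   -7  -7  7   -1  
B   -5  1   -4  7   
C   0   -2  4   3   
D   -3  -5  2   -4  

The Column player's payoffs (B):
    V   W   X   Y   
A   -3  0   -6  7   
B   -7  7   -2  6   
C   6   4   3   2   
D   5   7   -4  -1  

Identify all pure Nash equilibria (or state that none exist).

(B, W) and (C, V)

Check mutual best responses: a cell is a NE iff neither player can gain by unilaterally deviating.
The Row player's best responses — vs V: C (payoff 0); vs W: B (payoff 1); vs X: A (payoff 7); vs Y: B (payoff 7).
The Column player's best responses — vs A: Y (payoff 7); vs B: W (payoff 7); vs C: V (payoff 6); vs D: W (payoff 7).
Mutual best responses occur at (B, W) and (C, V); at each, neither player gains by switching.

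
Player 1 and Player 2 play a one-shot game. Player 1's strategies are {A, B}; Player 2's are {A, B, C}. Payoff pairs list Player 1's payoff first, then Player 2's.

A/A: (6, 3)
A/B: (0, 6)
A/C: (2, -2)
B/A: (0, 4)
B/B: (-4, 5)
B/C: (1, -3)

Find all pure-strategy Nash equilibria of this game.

(A, B)

A profile is a Nash equilibrium when each player is best-responding to the other.
Player 1's best responses — vs A: A (payoff 6); vs B: A (payoff 0); vs C: A (payoff 2).
Player 2's best responses — vs A: B (payoff 6); vs B: B (payoff 5).
The only mutual best response is (A, B); neither player gains by switching there.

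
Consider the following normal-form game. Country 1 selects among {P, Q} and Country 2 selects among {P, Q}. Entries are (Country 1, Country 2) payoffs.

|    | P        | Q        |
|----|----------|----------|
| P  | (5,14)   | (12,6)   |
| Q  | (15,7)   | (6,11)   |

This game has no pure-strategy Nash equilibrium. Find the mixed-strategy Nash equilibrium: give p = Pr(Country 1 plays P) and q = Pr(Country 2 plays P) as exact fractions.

In a mixed NE each player is indifferent between their pure strategies, so the opponent's mix sets the indifference.
Country 2 indifferent between P and Q: p·14 + (1−p)·7 = p·6 + (1−p)·11 ⟹ 7 + 7p = 11 + (-5)p ⟹ p = 1/3.
Country 1 indifferent between P and Q: q·5 + (1−q)·12 = q·15 + (1−q)·6 ⟹ 12 + (-7)q = 6 + 9q ⟹ q = 3/8.

p = 1/3, q = 3/8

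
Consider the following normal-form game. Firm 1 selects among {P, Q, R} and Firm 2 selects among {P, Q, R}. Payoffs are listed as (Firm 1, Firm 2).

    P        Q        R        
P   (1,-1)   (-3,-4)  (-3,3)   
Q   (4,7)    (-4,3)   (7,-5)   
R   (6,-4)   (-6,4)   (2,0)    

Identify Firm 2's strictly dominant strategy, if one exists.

A strategy is strictly dominant if it gives Firm 2 a strictly higher payoff than every other strategy, against every choice by the opponent.
P is not dominant: against P, R gives 3 > -1.
Q is not dominant: against P, P gives -1 > -4.
R is not dominant: against Q, P gives 7 > -5.
No single strategy is best against every opponent action.

No strictly dominant strategy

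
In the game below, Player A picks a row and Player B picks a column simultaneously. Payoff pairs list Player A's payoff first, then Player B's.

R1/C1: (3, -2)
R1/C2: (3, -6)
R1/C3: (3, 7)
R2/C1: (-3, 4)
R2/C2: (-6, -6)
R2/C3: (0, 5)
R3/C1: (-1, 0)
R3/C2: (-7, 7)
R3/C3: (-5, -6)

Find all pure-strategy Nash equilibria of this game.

Find each player's best response to every opponent strategy; NE are the intersections.
Player A's best responses — vs C1: R1 (payoff 3); vs C2: R1 (payoff 3); vs C3: R1 (payoff 3).
Player B's best responses — vs R1: C3 (payoff 7); vs R2: C3 (payoff 5); vs R3: C2 (payoff 7).
The only mutual best response is (R1, C3); neither player gains by switching there.

(R1, C3)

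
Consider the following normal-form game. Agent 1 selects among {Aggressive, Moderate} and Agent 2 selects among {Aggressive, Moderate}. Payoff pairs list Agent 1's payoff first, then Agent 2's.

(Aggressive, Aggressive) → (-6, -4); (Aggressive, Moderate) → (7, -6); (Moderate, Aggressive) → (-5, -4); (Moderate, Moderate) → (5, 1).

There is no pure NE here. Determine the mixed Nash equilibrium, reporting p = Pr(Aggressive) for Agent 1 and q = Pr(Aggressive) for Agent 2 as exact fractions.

p = 5/7, q = 2/3

Each player's mixing probability is pinned down by making the *other* player indifferent.
Agent 2 indifferent between Aggressive and Moderate: p·(-4) + (1−p)·(-4) = p·(-6) + (1−p)·1 ⟹ (-4) + 0p = 1 + (-7)p ⟹ p = 5/7.
Agent 1 indifferent between Aggressive and Moderate: q·(-6) + (1−q)·7 = q·(-5) + (1−q)·5 ⟹ 7 + (-13)q = 5 + (-10)q ⟹ q = 2/3.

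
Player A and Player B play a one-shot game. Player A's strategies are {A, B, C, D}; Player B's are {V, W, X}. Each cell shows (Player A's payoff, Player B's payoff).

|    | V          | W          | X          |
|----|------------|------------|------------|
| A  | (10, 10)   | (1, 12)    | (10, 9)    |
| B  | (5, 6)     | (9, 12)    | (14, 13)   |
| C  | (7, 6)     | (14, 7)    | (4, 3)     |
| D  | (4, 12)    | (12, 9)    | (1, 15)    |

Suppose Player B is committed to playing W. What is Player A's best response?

With Player B fixed at W, Player A's payoffs are: A → 1, B → 9, C → 14, D → 12.
The maximum is 14, achieved by C.

C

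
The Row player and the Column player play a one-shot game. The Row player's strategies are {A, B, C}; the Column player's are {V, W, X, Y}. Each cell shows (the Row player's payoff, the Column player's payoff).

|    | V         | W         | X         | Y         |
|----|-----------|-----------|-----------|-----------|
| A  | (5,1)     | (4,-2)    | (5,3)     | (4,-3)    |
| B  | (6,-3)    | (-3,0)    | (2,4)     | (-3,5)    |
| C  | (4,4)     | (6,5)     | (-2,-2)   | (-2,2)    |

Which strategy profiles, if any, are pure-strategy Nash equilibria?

(A, X) and (C, W)

Check mutual best responses: a cell is a NE iff neither player can gain by unilaterally deviating.
The Row player's best responses — vs V: B (payoff 6); vs W: C (payoff 6); vs X: A (payoff 5); vs Y: A (payoff 4).
The Column player's best responses — vs A: X (payoff 3); vs B: Y (payoff 5); vs C: W (payoff 5).
Mutual best responses occur at (A, X) and (C, W); at each, neither player gains by switching.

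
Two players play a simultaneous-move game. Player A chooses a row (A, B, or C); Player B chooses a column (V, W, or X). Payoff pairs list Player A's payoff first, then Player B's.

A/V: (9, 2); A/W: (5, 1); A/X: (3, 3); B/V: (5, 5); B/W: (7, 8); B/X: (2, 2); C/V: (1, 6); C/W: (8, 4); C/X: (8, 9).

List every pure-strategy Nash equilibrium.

A profile is a Nash equilibrium when each player is best-responding to the other.
Player A's best responses — vs V: A (payoff 9); vs W: C (payoff 8); vs X: C (payoff 8).
Player B's best responses — vs A: X (payoff 3); vs B: W (payoff 8); vs C: X (payoff 9).
The only mutual best response is (C, X); neither player gains by switching there.

(C, X)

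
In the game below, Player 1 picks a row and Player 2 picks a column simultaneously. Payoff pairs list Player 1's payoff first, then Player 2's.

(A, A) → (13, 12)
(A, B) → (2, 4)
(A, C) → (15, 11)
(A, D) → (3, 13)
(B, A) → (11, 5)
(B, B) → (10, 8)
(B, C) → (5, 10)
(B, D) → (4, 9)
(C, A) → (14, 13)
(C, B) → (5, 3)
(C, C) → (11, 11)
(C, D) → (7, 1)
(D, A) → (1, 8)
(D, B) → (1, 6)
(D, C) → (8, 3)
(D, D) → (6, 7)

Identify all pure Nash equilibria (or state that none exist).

(C, A)

Find each player's best response to every opponent strategy; NE are the intersections.
Player 1's best responses — vs A: C (payoff 14); vs B: B (payoff 10); vs C: A (payoff 15); vs D: C (payoff 7).
Player 2's best responses — vs A: D (payoff 13); vs B: C (payoff 10); vs C: A (payoff 13); vs D: A (payoff 8).
The only mutual best response is (C, A); neither player gains by switching there.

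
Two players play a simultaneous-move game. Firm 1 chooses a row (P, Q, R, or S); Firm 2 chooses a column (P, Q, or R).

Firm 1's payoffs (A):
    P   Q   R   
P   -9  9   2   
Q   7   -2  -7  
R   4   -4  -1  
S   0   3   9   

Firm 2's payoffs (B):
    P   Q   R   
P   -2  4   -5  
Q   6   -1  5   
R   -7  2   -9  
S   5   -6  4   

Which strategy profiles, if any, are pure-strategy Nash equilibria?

Find each player's best response to every opponent strategy; NE are the intersections.
Firm 1's best responses — vs P: Q (payoff 7); vs Q: P (payoff 9); vs R: S (payoff 9).
Firm 2's best responses — vs P: Q (payoff 4); vs Q: P (payoff 6); vs R: Q (payoff 2); vs S: P (payoff 5).
Mutual best responses occur at (P, Q) and (Q, P); at each, neither player gains by switching.

(P, Q) and (Q, P)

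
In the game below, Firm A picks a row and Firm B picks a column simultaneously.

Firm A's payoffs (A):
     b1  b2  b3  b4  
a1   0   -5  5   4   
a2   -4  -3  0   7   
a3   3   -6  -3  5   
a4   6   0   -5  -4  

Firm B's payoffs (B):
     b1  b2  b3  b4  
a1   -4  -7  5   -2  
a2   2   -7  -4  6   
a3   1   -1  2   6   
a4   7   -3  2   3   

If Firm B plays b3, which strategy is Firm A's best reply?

With Firm B fixed at b3, Firm A's payoffs are: a1 → 5, a2 → 0, a3 → -3, a4 → -5.
The maximum is 5, achieved by a1.

a1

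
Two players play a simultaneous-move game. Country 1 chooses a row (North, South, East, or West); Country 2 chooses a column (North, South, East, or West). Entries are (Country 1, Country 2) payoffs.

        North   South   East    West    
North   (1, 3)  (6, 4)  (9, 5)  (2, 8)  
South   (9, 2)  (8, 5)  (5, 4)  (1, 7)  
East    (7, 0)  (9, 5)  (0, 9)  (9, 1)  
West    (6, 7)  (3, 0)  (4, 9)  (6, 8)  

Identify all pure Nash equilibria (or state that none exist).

There is no pure-strategy Nash equilibrium

A profile is a Nash equilibrium when each player is best-responding to the other.
Country 1's best responses — vs North: South (payoff 9); vs South: East (payoff 9); vs East: North (payoff 9); vs West: East (payoff 9).
Country 2's best responses — vs North: West (payoff 8); vs South: West (payoff 7); vs East: East (payoff 9); vs West: East (payoff 9).
No cell has both players best-responding. For instance, Country 1's best reply to East is North, but against North Country 2 prefers West over East.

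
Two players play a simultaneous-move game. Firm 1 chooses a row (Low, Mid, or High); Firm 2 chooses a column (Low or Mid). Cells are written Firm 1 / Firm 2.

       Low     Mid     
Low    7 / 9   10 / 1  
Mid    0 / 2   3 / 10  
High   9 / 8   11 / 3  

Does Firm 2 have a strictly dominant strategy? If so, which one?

None

Check whether one of Firm 2's strategies beats all alternatives regardless of what the opponent does.
Low is not dominant: against Mid, Mid gives 10 > 2.
Mid is not dominant: against Low, Low gives 9 > 1.
No single strategy is best against every opponent action.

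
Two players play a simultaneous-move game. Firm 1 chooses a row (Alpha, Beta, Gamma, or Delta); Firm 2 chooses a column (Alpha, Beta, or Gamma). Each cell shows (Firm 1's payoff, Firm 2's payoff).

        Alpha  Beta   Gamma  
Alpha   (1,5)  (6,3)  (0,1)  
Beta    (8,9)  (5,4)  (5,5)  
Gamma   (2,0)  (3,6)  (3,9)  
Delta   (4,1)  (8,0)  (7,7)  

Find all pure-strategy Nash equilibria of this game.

Check mutual best responses: a cell is a NE iff neither player can gain by unilaterally deviating.
Firm 1's best responses — vs Alpha: Beta (payoff 8); vs Beta: Delta (payoff 8); vs Gamma: Delta (payoff 7).
Firm 2's best responses — vs Alpha: Alpha (payoff 5); vs Beta: Alpha (payoff 9); vs Gamma: Gamma (payoff 9); vs Delta: Gamma (payoff 7).
Mutual best responses occur at (Beta, Alpha) and (Delta, Gamma); at each, neither player gains by switching.

(Beta, Alpha) and (Delta, Gamma)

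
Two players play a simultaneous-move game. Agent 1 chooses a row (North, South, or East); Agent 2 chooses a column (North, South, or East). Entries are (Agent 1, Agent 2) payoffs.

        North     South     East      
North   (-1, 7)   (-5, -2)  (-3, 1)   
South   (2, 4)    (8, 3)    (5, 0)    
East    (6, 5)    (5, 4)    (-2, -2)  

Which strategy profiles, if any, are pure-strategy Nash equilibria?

A profile is a Nash equilibrium when each player is best-responding to the other.
Agent 1's best responses — vs North: East (payoff 6); vs South: South (payoff 8); vs East: South (payoff 5).
Agent 2's best responses — vs North: North (payoff 7); vs South: North (payoff 4); vs East: North (payoff 5).
The only mutual best response is (East, North); neither player gains by switching there.

(East, North)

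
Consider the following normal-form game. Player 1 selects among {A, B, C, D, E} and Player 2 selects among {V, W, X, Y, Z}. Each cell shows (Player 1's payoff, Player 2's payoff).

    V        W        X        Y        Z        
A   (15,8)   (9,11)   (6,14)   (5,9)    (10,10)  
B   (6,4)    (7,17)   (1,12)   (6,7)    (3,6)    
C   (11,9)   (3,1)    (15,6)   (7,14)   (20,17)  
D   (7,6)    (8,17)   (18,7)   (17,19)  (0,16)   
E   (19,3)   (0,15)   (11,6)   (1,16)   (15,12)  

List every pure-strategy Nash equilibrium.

Find each player's best response to every opponent strategy; NE are the intersections.
Player 1's best responses — vs V: E (payoff 19); vs W: A (payoff 9); vs X: D (payoff 18); vs Y: D (payoff 17); vs Z: C (payoff 20).
Player 2's best responses — vs A: X (payoff 14); vs B: W (payoff 17); vs C: Z (payoff 17); vs D: Y (payoff 19); vs E: Y (payoff 16).
Mutual best responses occur at (C, Z) and (D, Y); at each, neither player gains by switching.

(C, Z) and (D, Y)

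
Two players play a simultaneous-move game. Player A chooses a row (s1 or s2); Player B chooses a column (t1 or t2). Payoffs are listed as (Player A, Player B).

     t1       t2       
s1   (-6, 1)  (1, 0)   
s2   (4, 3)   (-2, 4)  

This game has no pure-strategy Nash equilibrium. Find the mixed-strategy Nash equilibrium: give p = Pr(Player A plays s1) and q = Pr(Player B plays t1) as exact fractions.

In a mixed NE each player is indifferent between their pure strategies, so the opponent's mix sets the indifference.
Player B indifferent between t1 and t2: p·1 + (1−p)·3 = p·0 + (1−p)·4 ⟹ 3 + (-2)p = 4 + (-4)p ⟹ p = 1/2.
Player A indifferent between s1 and s2: q·(-6) + (1−q)·1 = q·4 + (1−q)·(-2) ⟹ 1 + (-7)q = (-2) + 6q ⟹ q = 3/13.

p = 1/2, q = 3/13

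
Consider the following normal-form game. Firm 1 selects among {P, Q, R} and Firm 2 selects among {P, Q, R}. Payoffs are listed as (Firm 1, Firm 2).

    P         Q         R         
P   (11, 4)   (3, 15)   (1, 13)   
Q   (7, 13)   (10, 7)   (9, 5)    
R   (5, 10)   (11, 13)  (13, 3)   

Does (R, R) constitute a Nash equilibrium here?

Holding Firm 2 at R: Firm 1 gets 13 from R, versus 1 from P, 9 from Q. No profitable deviation for Firm 1.
Holding Firm 1 at R: Firm 2 gets 3 from R but could get 13 by switching to Q. Firm 2 has a profitable deviation.

No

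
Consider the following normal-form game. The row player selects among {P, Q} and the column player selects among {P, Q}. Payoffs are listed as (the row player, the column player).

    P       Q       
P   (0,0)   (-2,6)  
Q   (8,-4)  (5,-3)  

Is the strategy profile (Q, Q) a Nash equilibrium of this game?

Holding the column player at Q: the row player gets 5 from Q, versus -2 from P. No profitable deviation for the row player.
Holding the row player at Q: the column player gets -3 from Q, versus -4 from P. No profitable deviation for the column player either.

Yes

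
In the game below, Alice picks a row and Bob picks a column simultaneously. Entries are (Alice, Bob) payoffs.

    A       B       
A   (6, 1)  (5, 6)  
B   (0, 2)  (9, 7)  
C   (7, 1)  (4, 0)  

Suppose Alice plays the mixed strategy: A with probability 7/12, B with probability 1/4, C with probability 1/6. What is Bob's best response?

Bob's best reply maximizes expected payoff against the mix.
A: (7/12)·1 + (1/4)·2 + (1/6)·1 = 5/4
B: (7/12)·6 + (1/4)·7 + (1/6)·0 = 21/4
Highest expected payoff is 21/4, from B.

B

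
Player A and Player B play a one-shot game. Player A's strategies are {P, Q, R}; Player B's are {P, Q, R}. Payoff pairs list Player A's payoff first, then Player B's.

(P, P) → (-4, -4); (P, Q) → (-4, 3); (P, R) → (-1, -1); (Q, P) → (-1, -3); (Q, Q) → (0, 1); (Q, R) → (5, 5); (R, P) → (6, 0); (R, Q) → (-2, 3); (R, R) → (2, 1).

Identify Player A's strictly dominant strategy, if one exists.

Check whether one of Player A's strategies beats all alternatives regardless of what the opponent does.
P is not dominant: against P, Q gives -1 > -4.
Q is not dominant: against P, R gives 6 > -1.
R is not dominant: against Q, Q gives 0 > -2.
No single strategy is best against every opponent action.

None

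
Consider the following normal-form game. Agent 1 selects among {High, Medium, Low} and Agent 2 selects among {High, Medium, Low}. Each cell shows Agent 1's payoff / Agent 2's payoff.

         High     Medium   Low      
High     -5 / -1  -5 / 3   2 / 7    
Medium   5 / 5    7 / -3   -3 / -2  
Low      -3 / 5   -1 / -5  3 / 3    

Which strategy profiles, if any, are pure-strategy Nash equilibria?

Check mutual best responses: a cell is a NE iff neither player can gain by unilaterally deviating.
Agent 1's best responses — vs High: Medium (payoff 5); vs Medium: Medium (payoff 7); vs Low: Low (payoff 3).
Agent 2's best responses — vs High: Low (payoff 7); vs Medium: High (payoff 5); vs Low: High (payoff 5).
The only mutual best response is (Medium, High); neither player gains by switching there.

(Medium, High)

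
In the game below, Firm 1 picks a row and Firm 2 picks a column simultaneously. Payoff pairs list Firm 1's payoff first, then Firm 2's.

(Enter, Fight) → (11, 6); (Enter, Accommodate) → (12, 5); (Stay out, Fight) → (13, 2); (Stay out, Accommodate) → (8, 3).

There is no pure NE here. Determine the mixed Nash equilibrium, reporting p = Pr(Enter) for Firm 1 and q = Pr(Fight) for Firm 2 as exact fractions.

In a mixed NE each player is indifferent between their pure strategies, so the opponent's mix sets the indifference.
Firm 2 indifferent between Fight and Accommodate: p·6 + (1−p)·2 = p·5 + (1−p)·3 ⟹ 2 + 4p = 3 + 2p ⟹ p = 1/2.
Firm 1 indifferent between Enter and Stay out: q·11 + (1−q)·12 = q·13 + (1−q)·8 ⟹ 12 + (-1)q = 8 + 5q ⟹ q = 2/3.

p = 1/2, q = 2/3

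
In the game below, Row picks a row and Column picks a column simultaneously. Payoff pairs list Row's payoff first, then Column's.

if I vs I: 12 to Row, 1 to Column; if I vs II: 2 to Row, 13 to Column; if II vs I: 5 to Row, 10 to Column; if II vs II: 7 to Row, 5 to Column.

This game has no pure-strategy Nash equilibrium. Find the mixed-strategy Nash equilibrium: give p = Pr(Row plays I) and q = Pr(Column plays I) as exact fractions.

In a mixed NE each player is indifferent between their pure strategies, so the opponent's mix sets the indifference.
Column indifferent between I and II: p·1 + (1−p)·10 = p·13 + (1−p)·5 ⟹ 10 + (-9)p = 5 + 8p ⟹ p = 5/17.
Row indifferent between I and II: q·12 + (1−q)·2 = q·5 + (1−q)·7 ⟹ 2 + 10q = 7 + (-2)q ⟹ q = 5/12.

p = 5/17, q = 5/12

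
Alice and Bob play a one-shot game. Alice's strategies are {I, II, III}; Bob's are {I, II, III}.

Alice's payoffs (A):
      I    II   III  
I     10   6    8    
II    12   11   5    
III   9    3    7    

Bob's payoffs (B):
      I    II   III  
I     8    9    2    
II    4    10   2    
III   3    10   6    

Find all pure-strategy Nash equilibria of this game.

(II, II)

A profile is a Nash equilibrium when each player is best-responding to the other.
Alice's best responses — vs I: II (payoff 12); vs II: II (payoff 11); vs III: I (payoff 8).
Bob's best responses — vs I: II (payoff 9); vs II: II (payoff 10); vs III: II (payoff 10).
The only mutual best response is (II, II); neither player gains by switching there.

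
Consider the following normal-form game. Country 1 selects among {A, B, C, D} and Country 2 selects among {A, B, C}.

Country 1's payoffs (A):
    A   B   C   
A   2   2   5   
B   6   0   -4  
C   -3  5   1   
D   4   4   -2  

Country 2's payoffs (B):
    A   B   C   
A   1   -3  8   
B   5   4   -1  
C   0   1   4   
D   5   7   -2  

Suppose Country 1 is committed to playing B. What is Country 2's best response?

A

With Country 1 fixed at B, Country 2's payoffs are: A → 5, B → 4, C → -1.
The maximum is 5, achieved by A.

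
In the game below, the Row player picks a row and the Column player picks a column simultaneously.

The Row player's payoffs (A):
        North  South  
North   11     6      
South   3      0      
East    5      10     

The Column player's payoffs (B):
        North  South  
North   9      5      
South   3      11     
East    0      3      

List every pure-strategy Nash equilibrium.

Find each player's best response to every opponent strategy; NE are the intersections.
The Row player's best responses — vs North: North (payoff 11); vs South: East (payoff 10).
The Column player's best responses — vs North: North (payoff 9); vs South: South (payoff 11); vs East: South (payoff 3).
Mutual best responses occur at (North, North) and (East, South); at each, neither player gains by switching.

(North, North) and (East, South)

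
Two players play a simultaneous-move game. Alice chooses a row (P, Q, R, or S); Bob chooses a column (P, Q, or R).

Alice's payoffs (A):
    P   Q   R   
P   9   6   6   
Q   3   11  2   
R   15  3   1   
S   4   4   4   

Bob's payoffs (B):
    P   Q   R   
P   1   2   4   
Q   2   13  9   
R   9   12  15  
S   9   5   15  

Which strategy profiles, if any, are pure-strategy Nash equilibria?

(P, R) and (Q, Q)

Find each player's best response to every opponent strategy; NE are the intersections.
Alice's best responses — vs P: R (payoff 15); vs Q: Q (payoff 11); vs R: P (payoff 6).
Bob's best responses — vs P: R (payoff 4); vs Q: Q (payoff 13); vs R: R (payoff 15); vs S: R (payoff 15).
Mutual best responses occur at (P, R) and (Q, Q); at each, neither player gains by switching.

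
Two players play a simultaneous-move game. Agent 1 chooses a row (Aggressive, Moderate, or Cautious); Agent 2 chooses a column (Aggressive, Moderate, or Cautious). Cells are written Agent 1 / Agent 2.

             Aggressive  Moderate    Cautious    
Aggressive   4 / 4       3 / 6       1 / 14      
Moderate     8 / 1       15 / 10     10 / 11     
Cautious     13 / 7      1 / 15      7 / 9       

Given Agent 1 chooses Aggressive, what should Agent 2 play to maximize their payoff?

Cautious

With Agent 1 fixed at Aggressive, Agent 2's payoffs are: Aggressive → 4, Moderate → 6, Cautious → 14.
The maximum is 14, achieved by Cautious.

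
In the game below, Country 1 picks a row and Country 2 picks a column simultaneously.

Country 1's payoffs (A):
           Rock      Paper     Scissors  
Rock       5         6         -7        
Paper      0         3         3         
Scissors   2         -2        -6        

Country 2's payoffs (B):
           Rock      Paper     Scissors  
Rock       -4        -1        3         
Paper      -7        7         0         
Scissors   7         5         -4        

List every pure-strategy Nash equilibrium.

None

Check mutual best responses: a cell is a NE iff neither player can gain by unilaterally deviating.
Country 1's best responses — vs Rock: Rock (payoff 5); vs Paper: Rock (payoff 6); vs Scissors: Paper (payoff 3).
Country 2's best responses — vs Rock: Scissors (payoff 3); vs Paper: Paper (payoff 7); vs Scissors: Rock (payoff 7).
No cell has both players best-responding. For instance, Country 1's best reply to Scissors is Paper, but against Paper Country 2 prefers Paper over Scissors.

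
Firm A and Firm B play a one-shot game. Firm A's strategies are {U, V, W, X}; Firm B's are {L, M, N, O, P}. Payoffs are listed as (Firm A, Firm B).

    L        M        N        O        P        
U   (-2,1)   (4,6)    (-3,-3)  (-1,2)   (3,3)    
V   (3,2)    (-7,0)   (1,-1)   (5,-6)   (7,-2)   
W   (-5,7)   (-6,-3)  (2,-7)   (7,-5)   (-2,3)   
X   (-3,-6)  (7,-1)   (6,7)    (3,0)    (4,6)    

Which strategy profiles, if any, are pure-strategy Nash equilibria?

A profile is a Nash equilibrium when each player is best-responding to the other.
Firm A's best responses — vs L: V (payoff 3); vs M: X (payoff 7); vs N: X (payoff 6); vs O: W (payoff 7); vs P: V (payoff 7).
Firm B's best responses — vs U: M (payoff 6); vs V: L (payoff 2); vs W: L (payoff 7); vs X: N (payoff 7).
Mutual best responses occur at (V, L) and (X, N); at each, neither player gains by switching.

(V, L) and (X, N)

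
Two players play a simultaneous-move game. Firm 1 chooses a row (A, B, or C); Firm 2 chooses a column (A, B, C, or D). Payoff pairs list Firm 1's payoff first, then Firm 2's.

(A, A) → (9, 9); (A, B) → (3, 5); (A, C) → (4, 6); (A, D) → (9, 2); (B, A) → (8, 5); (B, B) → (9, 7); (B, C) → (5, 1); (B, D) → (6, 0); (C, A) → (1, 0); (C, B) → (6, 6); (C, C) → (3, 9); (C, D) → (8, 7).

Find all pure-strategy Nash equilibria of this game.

Check mutual best responses: a cell is a NE iff neither player can gain by unilaterally deviating.
Firm 1's best responses — vs A: A (payoff 9); vs B: B (payoff 9); vs C: B (payoff 5); vs D: A (payoff 9).
Firm 2's best responses — vs A: A (payoff 9); vs B: B (payoff 7); vs C: C (payoff 9).
Mutual best responses occur at (A, A) and (B, B); at each, neither player gains by switching.

(A, A) and (B, B)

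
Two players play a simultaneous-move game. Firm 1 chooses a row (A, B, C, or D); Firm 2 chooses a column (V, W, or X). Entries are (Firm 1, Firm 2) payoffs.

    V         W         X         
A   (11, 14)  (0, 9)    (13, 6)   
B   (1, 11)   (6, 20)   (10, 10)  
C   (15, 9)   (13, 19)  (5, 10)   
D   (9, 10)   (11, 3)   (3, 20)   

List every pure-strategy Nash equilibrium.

(C, W)

Check mutual best responses: a cell is a NE iff neither player can gain by unilaterally deviating.
Firm 1's best responses — vs V: C (payoff 15); vs W: C (payoff 13); vs X: A (payoff 13).
Firm 2's best responses — vs A: V (payoff 14); vs B: W (payoff 20); vs C: W (payoff 19); vs D: X (payoff 20).
The only mutual best response is (C, W); neither player gains by switching there.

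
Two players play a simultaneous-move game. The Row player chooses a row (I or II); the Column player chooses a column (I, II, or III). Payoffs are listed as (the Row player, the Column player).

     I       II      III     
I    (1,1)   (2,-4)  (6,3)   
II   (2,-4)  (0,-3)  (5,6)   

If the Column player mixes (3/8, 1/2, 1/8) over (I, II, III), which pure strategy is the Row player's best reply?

I

Compute the Row player's expected payoff from each pure strategy against the given mix.
I: (3/8)·1 + (1/2)·2 + (1/8)·6 = 17/8
II: (3/8)·2 + (1/2)·0 + (1/8)·5 = 11/8
Highest expected payoff is 17/8, from I.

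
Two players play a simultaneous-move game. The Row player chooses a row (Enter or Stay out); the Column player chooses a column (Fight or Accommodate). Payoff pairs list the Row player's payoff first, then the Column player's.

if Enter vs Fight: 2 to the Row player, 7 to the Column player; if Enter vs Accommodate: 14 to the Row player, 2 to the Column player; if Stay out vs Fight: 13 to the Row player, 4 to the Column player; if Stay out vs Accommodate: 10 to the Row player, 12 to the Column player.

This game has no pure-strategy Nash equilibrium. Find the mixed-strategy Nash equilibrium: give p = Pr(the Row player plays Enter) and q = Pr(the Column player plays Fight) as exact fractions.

In a mixed NE each player is indifferent between their pure strategies, so the opponent's mix sets the indifference.
The Column player indifferent between Fight and Accommodate: p·7 + (1−p)·4 = p·2 + (1−p)·12 ⟹ 4 + 3p = 12 + (-10)p ⟹ p = 8/13.
The Row player indifferent between Enter and Stay out: q·2 + (1−q)·14 = q·13 + (1−q)·10 ⟹ 14 + (-12)q = 10 + 3q ⟹ q = 4/15.

p = 8/13, q = 4/15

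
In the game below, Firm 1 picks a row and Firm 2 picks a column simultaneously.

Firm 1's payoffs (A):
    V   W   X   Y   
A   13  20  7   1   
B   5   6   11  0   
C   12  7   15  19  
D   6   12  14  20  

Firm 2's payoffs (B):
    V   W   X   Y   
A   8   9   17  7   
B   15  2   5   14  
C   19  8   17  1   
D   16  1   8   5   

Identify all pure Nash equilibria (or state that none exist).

There is no pure-strategy Nash equilibrium

Find each player's best response to every opponent strategy; NE are the intersections.
Firm 1's best responses — vs V: A (payoff 13); vs W: A (payoff 20); vs X: C (payoff 15); vs Y: D (payoff 20).
Firm 2's best responses — vs A: X (payoff 17); vs B: V (payoff 15); vs C: V (payoff 19); vs D: V (payoff 16).
No cell has both players best-responding. For instance, Firm 1's best reply to W is A, but against A Firm 2 prefers X over W.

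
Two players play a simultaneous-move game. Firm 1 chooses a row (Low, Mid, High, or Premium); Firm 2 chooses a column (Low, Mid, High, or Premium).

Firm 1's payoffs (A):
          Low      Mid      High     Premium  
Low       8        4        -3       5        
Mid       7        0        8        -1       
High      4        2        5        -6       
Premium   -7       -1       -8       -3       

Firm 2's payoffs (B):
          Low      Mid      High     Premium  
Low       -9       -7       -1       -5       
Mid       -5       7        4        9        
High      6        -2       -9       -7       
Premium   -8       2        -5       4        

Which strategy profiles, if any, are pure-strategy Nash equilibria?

A profile is a Nash equilibrium when each player is best-responding to the other.
Firm 1's best responses — vs Low: Low (payoff 8); vs Mid: Low (payoff 4); vs High: Mid (payoff 8); vs Premium: Low (payoff 5).
Firm 2's best responses — vs Low: High (payoff -1); vs Mid: Premium (payoff 9); vs High: Low (payoff 6); vs Premium: Premium (payoff 4).
No cell has both players best-responding. For instance, Firm 1's best reply to High is Mid, but against Mid Firm 2 prefers Premium over High.

There is no pure-strategy Nash equilibrium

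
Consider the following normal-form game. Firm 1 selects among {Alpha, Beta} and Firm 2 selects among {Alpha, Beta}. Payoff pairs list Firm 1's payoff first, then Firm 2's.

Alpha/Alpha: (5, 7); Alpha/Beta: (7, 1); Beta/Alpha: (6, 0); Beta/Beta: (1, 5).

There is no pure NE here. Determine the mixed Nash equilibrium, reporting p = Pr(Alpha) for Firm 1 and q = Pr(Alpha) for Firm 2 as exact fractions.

Each player's mixing probability is pinned down by making the *other* player indifferent.
Firm 2 indifferent between Alpha and Beta: p·7 + (1−p)·0 = p·1 + (1−p)·5 ⟹ 0 + 7p = 5 + (-4)p ⟹ p = 5/11.
Firm 1 indifferent between Alpha and Beta: q·5 + (1−q)·7 = q·6 + (1−q)·1 ⟹ 7 + (-2)q = 1 + 5q ⟹ q = 6/7.

p = 5/11, q = 6/7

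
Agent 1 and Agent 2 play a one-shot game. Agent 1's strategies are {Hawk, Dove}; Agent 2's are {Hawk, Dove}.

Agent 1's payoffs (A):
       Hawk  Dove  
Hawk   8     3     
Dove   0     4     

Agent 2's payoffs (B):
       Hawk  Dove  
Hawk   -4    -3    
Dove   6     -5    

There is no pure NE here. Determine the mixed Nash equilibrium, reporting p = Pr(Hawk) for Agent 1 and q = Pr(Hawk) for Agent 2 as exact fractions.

p = 11/12, q = 1/9

Each player's mixing probability is pinned down by making the *other* player indifferent.
Agent 2 indifferent between Hawk and Dove: p·(-4) + (1−p)·6 = p·(-3) + (1−p)·(-5) ⟹ 6 + (-10)p = (-5) + 2p ⟹ p = 11/12.
Agent 1 indifferent between Hawk and Dove: q·8 + (1−q)·3 = q·0 + (1−q)·4 ⟹ 3 + 5q = 4 + (-4)q ⟹ q = 1/9.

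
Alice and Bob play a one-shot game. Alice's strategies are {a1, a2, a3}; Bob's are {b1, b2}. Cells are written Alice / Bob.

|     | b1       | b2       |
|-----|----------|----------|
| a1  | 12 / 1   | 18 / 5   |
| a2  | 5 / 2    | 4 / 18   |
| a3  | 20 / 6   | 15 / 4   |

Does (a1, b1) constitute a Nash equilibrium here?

No

Holding Bob at b1: Alice gets 12 from a1 but could get 20 by switching to a3. Alice has a profitable deviation.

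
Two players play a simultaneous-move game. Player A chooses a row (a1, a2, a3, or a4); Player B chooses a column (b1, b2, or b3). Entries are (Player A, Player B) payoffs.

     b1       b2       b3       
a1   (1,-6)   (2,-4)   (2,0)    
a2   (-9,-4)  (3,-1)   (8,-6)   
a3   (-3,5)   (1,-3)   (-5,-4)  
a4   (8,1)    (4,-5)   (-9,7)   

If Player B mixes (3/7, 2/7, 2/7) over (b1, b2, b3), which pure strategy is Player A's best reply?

Compute Player A's expected payoff from each pure strategy against the given mix.
a1: (3/7)·1 + (2/7)·2 + (2/7)·2 = 11/7
a2: (3/7)·(-9) + (2/7)·3 + (2/7)·8 = -5/7
a3: (3/7)·(-3) + (2/7)·1 + (2/7)·(-5) = -17/7
a4: (3/7)·8 + (2/7)·4 + (2/7)·(-9) = 2
Highest expected payoff is 2, from a4.

a4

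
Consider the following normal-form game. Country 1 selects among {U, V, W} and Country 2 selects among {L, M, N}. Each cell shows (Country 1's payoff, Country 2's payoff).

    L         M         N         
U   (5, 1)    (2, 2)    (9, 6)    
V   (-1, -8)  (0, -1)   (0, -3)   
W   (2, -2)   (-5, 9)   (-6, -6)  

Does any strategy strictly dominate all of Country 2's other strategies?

No strictly dominant strategy

A strategy is strictly dominant if it gives Country 2 a strictly higher payoff than every other strategy, against every choice by the opponent.
L is not dominant: against U, M gives 2 > 1.
M is not dominant: against U, N gives 6 > 2.
N is not dominant: against V, M gives -1 > -3.
No single strategy is best against every opponent action.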